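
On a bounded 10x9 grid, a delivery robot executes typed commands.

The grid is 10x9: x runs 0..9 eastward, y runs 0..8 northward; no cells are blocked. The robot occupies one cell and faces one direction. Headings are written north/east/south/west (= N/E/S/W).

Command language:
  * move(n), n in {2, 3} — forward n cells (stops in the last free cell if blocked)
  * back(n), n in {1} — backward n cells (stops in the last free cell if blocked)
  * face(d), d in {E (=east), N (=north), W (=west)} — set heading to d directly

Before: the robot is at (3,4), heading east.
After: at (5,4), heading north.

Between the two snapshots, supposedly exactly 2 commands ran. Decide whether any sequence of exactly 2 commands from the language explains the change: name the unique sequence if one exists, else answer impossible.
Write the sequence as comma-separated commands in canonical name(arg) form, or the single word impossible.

key: running face(N) before move(2) would end elsewhere — order is forced
from: at (3,4), heading east
step 1 (move(2)): at (5,4), heading east
step 2 (face(N)): at (5,4), heading north
no other 2-command option fits: unique.

move(2), face(N)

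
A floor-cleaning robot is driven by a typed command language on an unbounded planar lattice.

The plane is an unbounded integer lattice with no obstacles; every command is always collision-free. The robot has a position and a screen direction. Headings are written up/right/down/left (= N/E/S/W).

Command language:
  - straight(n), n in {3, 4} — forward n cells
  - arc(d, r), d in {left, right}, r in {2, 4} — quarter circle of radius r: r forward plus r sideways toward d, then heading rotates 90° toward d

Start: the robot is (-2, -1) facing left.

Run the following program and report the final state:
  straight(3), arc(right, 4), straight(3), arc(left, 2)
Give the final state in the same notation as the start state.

(-11, 8) facing left

start: (-2, -1) facing left
t=1 straight(3) ⇒ (-5, -1) facing left
t=2 arc(right, 4) ⇒ (-9, 3) facing up
t=3 straight(3) ⇒ (-9, 6) facing up
t=4 arc(left, 2) ⇒ (-11, 8) facing left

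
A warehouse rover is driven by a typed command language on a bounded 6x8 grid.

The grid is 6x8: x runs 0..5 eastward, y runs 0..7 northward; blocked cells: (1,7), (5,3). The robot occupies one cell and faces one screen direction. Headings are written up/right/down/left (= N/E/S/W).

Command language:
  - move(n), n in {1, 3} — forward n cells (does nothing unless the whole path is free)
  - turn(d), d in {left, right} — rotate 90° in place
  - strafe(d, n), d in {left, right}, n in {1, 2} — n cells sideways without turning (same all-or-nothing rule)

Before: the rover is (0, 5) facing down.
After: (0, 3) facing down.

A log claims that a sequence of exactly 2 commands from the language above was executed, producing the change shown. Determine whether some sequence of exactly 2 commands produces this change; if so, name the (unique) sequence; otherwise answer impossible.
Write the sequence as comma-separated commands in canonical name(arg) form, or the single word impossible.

key: heading stays S — no command in the sequence turns
initial: (0, 5) facing down
step 1 (move(1)): (0, 4) facing down
step 2 (move(1)): (0, 3) facing down
all 64 alternatives checked — unique.

move(1), move(1)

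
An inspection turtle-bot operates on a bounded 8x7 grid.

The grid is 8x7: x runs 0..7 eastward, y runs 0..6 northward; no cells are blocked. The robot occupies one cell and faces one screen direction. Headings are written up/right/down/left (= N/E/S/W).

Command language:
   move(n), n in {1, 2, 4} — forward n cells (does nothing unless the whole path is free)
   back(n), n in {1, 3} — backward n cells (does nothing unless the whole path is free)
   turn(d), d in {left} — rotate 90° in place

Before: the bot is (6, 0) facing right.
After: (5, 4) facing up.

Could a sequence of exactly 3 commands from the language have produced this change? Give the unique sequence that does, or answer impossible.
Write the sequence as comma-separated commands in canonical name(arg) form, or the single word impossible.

back(1), turn(left), move(4)

key: order matters: swapping back(1) and move(4) lands elsewhere
begin: (6, 0) facing right
t=1 back(1) ⇒ (5, 0) facing right
t=2 turn(left) ⇒ (5, 0) facing up
t=3 move(4) ⇒ (5, 4) facing up
uniquely the one of 216 3-step routes that fits.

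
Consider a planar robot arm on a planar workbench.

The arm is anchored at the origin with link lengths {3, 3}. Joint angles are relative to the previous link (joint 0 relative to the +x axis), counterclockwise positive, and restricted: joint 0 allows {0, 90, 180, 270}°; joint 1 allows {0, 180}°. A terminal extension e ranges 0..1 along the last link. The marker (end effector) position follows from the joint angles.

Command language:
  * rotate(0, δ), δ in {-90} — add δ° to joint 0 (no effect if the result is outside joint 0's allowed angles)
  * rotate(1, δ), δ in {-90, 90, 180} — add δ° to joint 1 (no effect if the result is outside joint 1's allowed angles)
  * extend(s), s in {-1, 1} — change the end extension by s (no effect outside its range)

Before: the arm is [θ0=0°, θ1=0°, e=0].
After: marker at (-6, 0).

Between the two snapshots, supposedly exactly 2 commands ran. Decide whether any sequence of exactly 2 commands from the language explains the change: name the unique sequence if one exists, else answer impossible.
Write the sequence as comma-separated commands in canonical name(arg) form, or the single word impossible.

from: [θ0=0°, θ1=0°, e=0]
1. rotate(0, -90) → [θ0=270°, θ1=0°, e=0]
2. rotate(0, -90) → [θ0=180°, θ1=0°, e=0]
all 36 alternatives checked — unique.

rotate(0, -90), rotate(0, -90)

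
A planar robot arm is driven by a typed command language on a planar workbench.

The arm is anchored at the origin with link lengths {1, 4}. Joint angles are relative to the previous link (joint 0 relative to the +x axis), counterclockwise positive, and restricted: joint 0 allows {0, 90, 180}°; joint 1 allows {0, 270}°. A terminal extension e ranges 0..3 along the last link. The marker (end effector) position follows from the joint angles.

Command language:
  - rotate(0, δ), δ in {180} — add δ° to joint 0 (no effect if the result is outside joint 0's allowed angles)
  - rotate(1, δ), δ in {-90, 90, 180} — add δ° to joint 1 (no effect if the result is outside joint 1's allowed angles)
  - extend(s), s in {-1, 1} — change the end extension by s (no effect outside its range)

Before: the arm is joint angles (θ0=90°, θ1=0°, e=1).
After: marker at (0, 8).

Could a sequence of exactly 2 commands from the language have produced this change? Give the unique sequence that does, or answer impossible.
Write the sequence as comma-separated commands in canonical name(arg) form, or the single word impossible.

extend(1), extend(1)

from: joint angles (θ0=90°, θ1=0°, e=1)
1. extend(1) → joint angles (θ0=90°, θ1=0°, e=2)
2. extend(1) → joint angles (θ0=90°, θ1=0°, e=3)
uniquely the one of 36 2-step routes that fits.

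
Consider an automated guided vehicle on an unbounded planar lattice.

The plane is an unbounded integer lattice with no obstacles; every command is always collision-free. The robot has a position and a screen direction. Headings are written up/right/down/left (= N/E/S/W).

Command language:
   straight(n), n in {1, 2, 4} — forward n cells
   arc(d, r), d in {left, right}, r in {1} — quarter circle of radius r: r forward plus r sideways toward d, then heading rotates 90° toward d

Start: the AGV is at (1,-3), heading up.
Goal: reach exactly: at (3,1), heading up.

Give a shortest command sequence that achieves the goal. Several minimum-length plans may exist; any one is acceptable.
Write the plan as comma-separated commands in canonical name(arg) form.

begin: at (1,-3), heading up
step 1 (straight(2)): at (1,-1), heading up
step 2 (arc(right, 1)): at (2,0), heading right
step 3 (arc(left, 1)): at (3,1), heading up
no 2-step plan works, so 3 is optimal.

straight(2), arc(right, 1), arc(left, 1)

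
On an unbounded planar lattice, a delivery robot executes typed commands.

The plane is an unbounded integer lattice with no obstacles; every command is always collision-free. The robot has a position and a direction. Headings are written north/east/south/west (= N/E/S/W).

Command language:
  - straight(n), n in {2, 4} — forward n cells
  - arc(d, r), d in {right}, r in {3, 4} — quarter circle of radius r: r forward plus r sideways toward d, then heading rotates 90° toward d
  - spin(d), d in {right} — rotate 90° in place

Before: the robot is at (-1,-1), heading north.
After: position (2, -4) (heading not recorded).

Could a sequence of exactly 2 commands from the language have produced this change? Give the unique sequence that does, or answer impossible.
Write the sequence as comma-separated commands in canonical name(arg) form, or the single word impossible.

key: running arc(right, 3) before spin(right) would end elsewhere — order is forced
t0: at (-1,-1), heading north
t=1 spin(right) ⇒ at (-1,-1), heading east
t=2 arc(right, 3) ⇒ at (2,-4), heading south
uniquely the one of 25 2-step routes that fits.

spin(right), arc(right, 3)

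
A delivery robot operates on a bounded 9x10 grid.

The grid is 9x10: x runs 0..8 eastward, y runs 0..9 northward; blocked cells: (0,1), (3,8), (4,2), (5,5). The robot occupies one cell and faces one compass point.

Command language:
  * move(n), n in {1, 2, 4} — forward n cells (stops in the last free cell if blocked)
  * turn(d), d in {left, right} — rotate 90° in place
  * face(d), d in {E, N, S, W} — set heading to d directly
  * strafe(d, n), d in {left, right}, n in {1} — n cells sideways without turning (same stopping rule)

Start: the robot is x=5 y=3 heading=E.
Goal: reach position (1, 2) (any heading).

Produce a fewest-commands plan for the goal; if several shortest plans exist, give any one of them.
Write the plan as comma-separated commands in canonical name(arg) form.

initial: x=5 y=3 heading=E
step 1 (face(W)): x=5 y=3 heading=W
step 2 (move(4)): x=1 y=3 heading=W
step 3 (strafe(left, 1)): x=1 y=2 heading=W
minimal: 3 command(s), checked below 3.

face(W), move(4), strafe(left, 1)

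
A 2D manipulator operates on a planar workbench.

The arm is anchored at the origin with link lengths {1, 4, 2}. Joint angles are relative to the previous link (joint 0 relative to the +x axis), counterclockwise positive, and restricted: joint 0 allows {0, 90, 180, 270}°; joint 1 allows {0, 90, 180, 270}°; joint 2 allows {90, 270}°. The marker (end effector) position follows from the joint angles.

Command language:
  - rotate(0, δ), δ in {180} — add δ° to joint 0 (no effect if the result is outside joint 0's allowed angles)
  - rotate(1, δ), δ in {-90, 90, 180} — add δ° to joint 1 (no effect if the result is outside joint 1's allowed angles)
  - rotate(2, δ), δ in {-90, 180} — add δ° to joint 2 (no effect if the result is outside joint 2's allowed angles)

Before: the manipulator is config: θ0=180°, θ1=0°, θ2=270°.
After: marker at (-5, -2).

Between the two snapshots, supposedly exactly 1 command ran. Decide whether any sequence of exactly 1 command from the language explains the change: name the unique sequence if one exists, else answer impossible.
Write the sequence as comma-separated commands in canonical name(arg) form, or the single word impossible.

rotate(2, 180)

start: config: θ0=180°, θ1=0°, θ2=270°
1. rotate(2, 180) → config: θ0=180°, θ1=0°, θ2=90°
all 6 alternatives checked — unique.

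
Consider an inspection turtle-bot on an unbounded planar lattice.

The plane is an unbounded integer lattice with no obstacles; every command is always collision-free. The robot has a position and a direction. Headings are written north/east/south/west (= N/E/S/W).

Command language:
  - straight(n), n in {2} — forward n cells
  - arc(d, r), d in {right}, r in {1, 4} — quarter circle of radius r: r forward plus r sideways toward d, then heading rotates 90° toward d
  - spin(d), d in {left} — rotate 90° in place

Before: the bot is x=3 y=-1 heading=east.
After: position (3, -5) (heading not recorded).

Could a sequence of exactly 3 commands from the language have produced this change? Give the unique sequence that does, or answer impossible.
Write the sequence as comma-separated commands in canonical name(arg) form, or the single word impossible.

arc(right, 1), straight(2), arc(right, 1)

from: x=3 y=-1 heading=east
1. arc(right, 1) → x=4 y=-2 heading=south
2. straight(2) → x=4 y=-4 heading=south
3. arc(right, 1) → x=3 y=-5 heading=west
uniquely the one of 64 3-step routes that fits.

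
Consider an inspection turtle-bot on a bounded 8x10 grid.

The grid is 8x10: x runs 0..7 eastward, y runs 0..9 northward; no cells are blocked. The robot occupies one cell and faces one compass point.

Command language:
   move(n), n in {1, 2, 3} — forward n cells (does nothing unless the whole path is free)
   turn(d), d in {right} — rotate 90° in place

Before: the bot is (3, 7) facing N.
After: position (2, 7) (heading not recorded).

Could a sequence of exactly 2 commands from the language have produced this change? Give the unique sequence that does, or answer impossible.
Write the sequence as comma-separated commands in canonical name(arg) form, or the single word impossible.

all 16 sequences checked — none match.

impossible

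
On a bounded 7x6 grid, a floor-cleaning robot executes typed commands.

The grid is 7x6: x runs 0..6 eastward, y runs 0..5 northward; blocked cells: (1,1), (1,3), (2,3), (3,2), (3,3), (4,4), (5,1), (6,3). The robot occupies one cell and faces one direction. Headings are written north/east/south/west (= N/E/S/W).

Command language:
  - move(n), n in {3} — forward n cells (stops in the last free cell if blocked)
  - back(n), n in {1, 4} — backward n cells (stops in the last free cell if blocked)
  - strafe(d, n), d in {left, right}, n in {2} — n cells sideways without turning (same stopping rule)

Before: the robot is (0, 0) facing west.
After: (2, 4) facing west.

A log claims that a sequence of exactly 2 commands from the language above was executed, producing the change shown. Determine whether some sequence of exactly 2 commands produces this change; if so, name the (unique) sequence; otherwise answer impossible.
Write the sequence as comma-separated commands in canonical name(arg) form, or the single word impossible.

impossible

checked all 2-command options: none fits.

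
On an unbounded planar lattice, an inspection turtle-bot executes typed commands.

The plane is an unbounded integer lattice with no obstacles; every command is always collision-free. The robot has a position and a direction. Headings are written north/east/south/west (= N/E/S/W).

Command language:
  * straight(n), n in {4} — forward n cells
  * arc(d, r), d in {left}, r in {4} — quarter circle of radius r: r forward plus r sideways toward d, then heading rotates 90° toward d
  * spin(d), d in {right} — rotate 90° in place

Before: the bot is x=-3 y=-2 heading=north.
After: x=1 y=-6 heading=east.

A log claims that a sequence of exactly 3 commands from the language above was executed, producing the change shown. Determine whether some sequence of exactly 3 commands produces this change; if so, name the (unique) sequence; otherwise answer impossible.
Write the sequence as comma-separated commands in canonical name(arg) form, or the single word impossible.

key: position moved to (1,-6) AND the heading swung to E — translation plus rotation needed
begin: x=-3 y=-2 heading=north
[1] after spin(right): x=-3 y=-2 heading=east
[2] after spin(right): x=-3 y=-2 heading=south
[3] after arc(left, 4): x=1 y=-6 heading=east
no other 3-command option fits: unique.

spin(right), spin(right), arc(left, 4)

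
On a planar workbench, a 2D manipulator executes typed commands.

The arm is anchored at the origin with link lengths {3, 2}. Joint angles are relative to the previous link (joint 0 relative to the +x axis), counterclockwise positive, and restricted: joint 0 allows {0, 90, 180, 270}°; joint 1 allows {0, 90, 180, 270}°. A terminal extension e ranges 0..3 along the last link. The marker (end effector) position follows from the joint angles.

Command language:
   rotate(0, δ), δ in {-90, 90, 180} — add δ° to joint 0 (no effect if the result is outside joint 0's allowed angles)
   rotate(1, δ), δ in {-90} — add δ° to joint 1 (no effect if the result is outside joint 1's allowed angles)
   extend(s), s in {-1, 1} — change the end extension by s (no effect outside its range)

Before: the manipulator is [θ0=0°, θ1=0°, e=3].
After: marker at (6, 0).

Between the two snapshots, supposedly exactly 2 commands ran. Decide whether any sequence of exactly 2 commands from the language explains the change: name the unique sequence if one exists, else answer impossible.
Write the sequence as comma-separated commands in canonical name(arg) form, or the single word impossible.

extend(-1), extend(-1)

start: [θ0=0°, θ1=0°, e=3]
step 1 (extend(-1)): [θ0=0°, θ1=0°, e=2]
step 2 (extend(-1)): [θ0=0°, θ1=0°, e=1]
all 36 alternatives checked — unique.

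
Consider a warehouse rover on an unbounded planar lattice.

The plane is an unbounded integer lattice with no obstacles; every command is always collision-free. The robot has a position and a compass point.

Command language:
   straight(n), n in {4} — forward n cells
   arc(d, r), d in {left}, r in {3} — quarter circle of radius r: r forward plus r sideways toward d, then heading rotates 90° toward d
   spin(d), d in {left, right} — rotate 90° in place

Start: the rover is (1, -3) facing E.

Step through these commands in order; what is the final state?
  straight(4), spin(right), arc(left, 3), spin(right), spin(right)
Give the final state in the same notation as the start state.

(8, -6) facing W

start: (1, -3) facing E
1. straight(4) → (5, -3) facing E
2. spin(right) → (5, -3) facing S
3. arc(left, 3) → (8, -6) facing E
4. spin(right) → (8, -6) facing S
5. spin(right) → (8, -6) facing W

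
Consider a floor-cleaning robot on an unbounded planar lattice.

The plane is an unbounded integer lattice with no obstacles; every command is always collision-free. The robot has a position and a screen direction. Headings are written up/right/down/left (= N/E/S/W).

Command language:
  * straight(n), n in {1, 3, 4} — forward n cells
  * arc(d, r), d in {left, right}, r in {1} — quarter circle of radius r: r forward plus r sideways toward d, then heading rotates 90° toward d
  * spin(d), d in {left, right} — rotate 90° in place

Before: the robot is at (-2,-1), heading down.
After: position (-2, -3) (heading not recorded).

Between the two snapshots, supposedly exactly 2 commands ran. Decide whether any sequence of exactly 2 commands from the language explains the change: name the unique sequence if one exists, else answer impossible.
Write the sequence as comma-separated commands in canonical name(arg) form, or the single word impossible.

straight(1), straight(1)

t0: at (-2,-1), heading down
t=1 straight(1) ⇒ at (-2,-2), heading down
t=2 straight(1) ⇒ at (-2,-3), heading down
uniquely the one of 49 2-step routes that fits.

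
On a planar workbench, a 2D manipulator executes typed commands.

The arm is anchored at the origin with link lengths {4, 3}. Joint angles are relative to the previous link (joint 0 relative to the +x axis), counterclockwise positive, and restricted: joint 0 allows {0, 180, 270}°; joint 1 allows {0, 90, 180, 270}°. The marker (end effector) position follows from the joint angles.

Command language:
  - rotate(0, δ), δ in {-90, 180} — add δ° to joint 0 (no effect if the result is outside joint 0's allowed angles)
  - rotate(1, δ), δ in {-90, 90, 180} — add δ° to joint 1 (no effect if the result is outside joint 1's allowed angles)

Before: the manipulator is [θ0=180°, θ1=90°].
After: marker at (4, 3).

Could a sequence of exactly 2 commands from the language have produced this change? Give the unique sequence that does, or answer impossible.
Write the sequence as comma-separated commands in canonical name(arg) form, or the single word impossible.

key: order matters: swapping rotate(0, -90) and rotate(0, 180) lands elsewhere
begin: [θ0=180°, θ1=90°]
step 1 (rotate(0, -90)): [θ0=180°, θ1=90°]
step 2 (rotate(0, 180)): [θ0=0°, θ1=90°]
uniquely the one of 25 2-step routes that fits.

rotate(0, -90), rotate(0, 180)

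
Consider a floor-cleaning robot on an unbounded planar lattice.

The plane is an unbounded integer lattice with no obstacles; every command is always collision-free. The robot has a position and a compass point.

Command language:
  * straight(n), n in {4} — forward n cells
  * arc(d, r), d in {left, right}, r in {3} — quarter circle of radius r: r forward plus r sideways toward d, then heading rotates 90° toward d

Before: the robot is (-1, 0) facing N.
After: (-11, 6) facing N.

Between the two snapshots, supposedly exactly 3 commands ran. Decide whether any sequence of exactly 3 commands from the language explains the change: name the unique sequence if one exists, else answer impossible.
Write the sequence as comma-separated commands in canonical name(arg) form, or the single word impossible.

key: running arc(right, 3) before arc(left, 3) would end elsewhere — order is forced
start: (-1, 0) facing N
1. arc(left, 3) → (-4, 3) facing W
2. straight(4) → (-8, 3) facing W
3. arc(right, 3) → (-11, 6) facing N
no other 3-command option fits: unique.

arc(left, 3), straight(4), arc(right, 3)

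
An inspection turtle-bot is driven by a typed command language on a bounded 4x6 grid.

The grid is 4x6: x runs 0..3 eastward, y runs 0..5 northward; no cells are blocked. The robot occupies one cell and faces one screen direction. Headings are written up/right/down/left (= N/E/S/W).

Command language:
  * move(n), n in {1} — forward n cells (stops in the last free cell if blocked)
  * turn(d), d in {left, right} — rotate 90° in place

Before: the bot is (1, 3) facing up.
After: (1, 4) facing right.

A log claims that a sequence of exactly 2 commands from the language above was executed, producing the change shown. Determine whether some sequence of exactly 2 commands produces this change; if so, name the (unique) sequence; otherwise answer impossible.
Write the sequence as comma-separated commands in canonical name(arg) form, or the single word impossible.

move(1), turn(right)

key: order matters: swapping move(1) and turn(right) lands elsewhere
t0: (1, 3) facing up
1. move(1) → (1, 4) facing up
2. turn(right) → (1, 4) facing right
uniquely the one of 9 2-step routes that fits.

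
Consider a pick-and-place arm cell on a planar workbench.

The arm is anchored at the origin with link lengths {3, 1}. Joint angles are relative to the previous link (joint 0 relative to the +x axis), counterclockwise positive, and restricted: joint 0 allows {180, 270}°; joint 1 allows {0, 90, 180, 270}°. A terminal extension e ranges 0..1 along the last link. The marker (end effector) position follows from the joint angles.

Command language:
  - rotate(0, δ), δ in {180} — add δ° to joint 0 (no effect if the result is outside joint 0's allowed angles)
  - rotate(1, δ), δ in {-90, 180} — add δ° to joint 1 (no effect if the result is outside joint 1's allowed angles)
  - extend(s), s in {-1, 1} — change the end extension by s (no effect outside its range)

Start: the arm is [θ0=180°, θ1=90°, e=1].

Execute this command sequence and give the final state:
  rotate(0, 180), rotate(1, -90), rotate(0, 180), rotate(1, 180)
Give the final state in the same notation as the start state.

[θ0=180°, θ1=180°, e=1]

t0: [θ0=180°, θ1=90°, e=1]
[1] after rotate(0, 180): [θ0=180°, θ1=90°, e=1]
[2] after rotate(1, -90): [θ0=180°, θ1=0°, e=1]
[3] after rotate(0, 180): [θ0=180°, θ1=0°, e=1]
[4] after rotate(1, 180): [θ0=180°, θ1=180°, e=1]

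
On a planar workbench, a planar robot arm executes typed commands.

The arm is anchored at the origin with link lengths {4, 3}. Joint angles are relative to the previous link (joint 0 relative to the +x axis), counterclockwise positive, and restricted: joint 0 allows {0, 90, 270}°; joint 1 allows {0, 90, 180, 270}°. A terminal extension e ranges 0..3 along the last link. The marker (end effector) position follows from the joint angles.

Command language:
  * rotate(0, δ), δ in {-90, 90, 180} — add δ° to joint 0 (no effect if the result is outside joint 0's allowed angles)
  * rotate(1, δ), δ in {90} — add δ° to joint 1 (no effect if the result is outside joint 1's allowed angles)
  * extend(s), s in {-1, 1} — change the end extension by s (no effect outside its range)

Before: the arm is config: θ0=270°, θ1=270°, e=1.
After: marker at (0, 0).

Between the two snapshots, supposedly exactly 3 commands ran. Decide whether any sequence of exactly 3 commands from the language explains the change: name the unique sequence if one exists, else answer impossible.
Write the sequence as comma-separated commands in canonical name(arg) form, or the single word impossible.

initial: config: θ0=270°, θ1=270°, e=1
t=1 rotate(1, 90) ⇒ config: θ0=270°, θ1=0°, e=1
t=2 rotate(1, 90) ⇒ config: θ0=270°, θ1=90°, e=1
t=3 rotate(1, 90) ⇒ config: θ0=270°, θ1=180°, e=1
no rival 3-sequence matches.

rotate(1, 90), rotate(1, 90), rotate(1, 90)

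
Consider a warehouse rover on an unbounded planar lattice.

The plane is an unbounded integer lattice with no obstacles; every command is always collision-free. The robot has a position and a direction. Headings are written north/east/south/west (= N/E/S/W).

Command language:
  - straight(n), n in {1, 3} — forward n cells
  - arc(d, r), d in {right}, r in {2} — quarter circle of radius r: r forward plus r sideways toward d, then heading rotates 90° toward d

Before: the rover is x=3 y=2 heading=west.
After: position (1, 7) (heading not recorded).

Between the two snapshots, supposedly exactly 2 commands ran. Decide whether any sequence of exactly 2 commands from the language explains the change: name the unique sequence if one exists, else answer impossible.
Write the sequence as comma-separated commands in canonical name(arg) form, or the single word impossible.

key: order matters: swapping arc(right, 2) and straight(3) lands elsewhere
t0: x=3 y=2 heading=west
t=1 arc(right, 2) ⇒ x=1 y=4 heading=north
t=2 straight(3) ⇒ x=1 y=7 heading=north
uniquely the one of 9 2-step routes that fits.

arc(right, 2), straight(3)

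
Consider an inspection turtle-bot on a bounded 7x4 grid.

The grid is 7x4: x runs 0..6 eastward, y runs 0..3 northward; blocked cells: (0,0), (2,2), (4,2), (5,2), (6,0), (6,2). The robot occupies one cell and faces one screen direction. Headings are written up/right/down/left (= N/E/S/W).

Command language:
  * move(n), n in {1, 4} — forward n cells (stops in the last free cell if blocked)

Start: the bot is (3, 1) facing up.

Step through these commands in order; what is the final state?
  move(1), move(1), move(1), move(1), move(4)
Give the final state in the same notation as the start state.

(3, 3) facing up

from: (3, 1) facing up
[1] after move(1): (3, 2) facing up
[2] after move(1): (3, 3) facing up
[3] after move(1): (3, 3) facing up
[4] after move(1): (3, 3) facing up
[5] after move(4): (3, 3) facing up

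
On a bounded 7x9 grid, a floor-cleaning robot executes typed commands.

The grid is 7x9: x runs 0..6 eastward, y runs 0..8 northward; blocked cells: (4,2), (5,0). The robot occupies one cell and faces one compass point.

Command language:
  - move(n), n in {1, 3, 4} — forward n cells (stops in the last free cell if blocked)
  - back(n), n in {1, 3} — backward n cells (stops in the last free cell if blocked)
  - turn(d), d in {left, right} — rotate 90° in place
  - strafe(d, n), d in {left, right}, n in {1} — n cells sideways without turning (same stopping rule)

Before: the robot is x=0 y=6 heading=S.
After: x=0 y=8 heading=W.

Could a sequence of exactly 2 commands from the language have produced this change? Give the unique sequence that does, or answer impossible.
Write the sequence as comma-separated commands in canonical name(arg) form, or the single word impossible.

back(3), turn(right)

key: back(3) runs into the grid edge before its full distance
start: x=0 y=6 heading=S
1. back(3) → x=0 y=8 heading=S
2. turn(right) → x=0 y=8 heading=W
uniquely the one of 81 2-step routes that fits.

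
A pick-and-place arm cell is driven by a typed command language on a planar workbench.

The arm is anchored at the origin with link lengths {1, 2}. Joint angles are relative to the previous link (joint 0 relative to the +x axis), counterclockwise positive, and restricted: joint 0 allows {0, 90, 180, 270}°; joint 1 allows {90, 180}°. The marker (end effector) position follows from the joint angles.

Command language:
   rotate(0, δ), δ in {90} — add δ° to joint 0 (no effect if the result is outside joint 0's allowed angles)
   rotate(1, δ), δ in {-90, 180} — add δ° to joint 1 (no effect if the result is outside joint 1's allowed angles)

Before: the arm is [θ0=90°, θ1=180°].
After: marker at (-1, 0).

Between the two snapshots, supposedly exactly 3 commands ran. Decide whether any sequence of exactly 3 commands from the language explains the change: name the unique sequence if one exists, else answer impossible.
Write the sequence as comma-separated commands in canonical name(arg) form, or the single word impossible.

t0: [θ0=90°, θ1=180°]
[1] after rotate(0, 90): [θ0=180°, θ1=180°]
[2] after rotate(0, 90): [θ0=270°, θ1=180°]
[3] after rotate(0, 90): [θ0=0°, θ1=180°]
uniquely the one of 27 3-step routes that fits.

rotate(0, 90), rotate(0, 90), rotate(0, 90)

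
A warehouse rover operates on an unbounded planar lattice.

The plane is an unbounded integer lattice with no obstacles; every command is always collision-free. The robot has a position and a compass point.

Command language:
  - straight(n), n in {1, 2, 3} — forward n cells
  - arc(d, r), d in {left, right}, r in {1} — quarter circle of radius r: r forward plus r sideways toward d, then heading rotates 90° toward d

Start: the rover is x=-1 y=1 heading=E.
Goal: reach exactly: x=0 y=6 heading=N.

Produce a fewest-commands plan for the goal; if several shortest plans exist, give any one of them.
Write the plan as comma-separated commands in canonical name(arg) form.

initial: x=-1 y=1 heading=E
step 1 (arc(left, 1)): x=0 y=2 heading=N
step 2 (straight(2)): x=0 y=4 heading=N
step 3 (straight(2)): x=0 y=6 heading=N
nothing shorter than 3 reaches the goal.

arc(left, 1), straight(2), straight(2)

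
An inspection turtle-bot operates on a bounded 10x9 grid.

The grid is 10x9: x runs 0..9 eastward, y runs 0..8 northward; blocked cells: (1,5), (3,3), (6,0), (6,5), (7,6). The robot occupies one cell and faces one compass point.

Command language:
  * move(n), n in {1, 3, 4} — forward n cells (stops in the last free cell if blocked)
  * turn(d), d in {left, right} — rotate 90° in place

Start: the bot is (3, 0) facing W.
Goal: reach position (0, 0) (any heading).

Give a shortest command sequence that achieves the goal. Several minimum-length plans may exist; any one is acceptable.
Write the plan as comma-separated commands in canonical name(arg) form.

move(4)

from: (3, 0) facing W
1. move(4) → (0, 0) facing W
nothing shorter than 1 reaches the goal.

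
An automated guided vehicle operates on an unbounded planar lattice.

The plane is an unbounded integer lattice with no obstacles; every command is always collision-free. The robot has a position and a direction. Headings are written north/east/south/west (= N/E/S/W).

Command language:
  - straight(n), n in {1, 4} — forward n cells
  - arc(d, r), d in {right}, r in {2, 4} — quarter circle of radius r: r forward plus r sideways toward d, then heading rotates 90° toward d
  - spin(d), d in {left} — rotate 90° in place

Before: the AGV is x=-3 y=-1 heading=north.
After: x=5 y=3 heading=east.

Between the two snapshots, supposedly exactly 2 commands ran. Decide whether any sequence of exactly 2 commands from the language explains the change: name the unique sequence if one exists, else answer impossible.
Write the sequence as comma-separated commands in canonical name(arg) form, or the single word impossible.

key: position moved to (5,3) AND the heading swung to E — translation plus rotation needed
t0: x=-3 y=-1 heading=north
1. arc(right, 4) → x=1 y=3 heading=east
2. straight(4) → x=5 y=3 heading=east
no other 2-command option fits: unique.

arc(right, 4), straight(4)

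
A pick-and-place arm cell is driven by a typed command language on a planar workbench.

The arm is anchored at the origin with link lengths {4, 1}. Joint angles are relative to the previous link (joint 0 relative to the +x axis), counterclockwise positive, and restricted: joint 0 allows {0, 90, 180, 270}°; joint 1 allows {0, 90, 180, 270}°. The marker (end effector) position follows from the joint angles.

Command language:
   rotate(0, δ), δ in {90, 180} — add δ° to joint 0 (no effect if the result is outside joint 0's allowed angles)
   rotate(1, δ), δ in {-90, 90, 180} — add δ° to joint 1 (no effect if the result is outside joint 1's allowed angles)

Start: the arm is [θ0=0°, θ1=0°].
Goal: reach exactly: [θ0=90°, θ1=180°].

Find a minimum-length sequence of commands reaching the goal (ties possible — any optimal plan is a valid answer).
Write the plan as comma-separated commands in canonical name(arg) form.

rotate(1, 180), rotate(0, 90)

start: [θ0=0°, θ1=0°]
[1] after rotate(1, 180): [θ0=0°, θ1=180°]
[2] after rotate(0, 90): [θ0=90°, θ1=180°]
nothing shorter than 2 reaches the goal.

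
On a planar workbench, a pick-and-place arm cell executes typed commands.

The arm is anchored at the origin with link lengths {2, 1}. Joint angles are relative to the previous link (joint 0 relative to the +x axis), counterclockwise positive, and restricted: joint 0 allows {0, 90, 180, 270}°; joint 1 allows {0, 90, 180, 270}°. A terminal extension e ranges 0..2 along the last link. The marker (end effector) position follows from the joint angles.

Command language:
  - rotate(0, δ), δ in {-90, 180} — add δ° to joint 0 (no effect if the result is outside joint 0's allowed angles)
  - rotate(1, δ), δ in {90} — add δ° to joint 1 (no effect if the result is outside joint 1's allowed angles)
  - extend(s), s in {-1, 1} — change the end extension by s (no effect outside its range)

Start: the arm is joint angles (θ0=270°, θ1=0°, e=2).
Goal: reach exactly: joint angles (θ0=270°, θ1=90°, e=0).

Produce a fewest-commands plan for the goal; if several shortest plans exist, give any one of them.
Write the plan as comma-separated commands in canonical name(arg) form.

initial: joint angles (θ0=270°, θ1=0°, e=2)
t=1 rotate(1, 90) ⇒ joint angles (θ0=270°, θ1=90°, e=2)
t=2 extend(-1) ⇒ joint angles (θ0=270°, θ1=90°, e=1)
t=3 extend(-1) ⇒ joint angles (θ0=270°, θ1=90°, e=0)
no 2-step plan works, so 3 is optimal.

rotate(1, 90), extend(-1), extend(-1)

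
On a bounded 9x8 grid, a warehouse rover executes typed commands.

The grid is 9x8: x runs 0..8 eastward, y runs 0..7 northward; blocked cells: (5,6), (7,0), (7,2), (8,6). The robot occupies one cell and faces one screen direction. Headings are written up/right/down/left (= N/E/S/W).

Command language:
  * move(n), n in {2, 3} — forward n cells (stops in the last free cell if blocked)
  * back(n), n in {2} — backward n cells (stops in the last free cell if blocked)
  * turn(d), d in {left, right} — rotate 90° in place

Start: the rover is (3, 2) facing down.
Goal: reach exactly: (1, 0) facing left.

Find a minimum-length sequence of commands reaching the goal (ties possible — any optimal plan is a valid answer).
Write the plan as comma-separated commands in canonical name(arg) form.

start: (3, 2) facing down
t=1 move(2) ⇒ (3, 0) facing down
t=2 turn(right) ⇒ (3, 0) facing left
t=3 move(2) ⇒ (1, 0) facing left
nothing shorter than 3 reaches the goal.

move(2), turn(right), move(2)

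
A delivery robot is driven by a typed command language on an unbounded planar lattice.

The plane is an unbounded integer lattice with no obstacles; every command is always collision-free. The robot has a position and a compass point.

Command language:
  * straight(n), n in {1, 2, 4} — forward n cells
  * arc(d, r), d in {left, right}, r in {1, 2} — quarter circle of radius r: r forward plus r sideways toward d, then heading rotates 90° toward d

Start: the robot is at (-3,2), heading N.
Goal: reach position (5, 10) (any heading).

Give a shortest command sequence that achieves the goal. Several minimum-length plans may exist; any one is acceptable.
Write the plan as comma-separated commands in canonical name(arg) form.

arc(right, 2), arc(left, 2), arc(right, 2), arc(left, 2)

from: at (-3,2), heading N
1. arc(right, 2) → at (-1,4), heading E
2. arc(left, 2) → at (1,6), heading N
3. arc(right, 2) → at (3,8), heading E
4. arc(left, 2) → at (5,10), heading N
minimal: 4 command(s), checked below 4.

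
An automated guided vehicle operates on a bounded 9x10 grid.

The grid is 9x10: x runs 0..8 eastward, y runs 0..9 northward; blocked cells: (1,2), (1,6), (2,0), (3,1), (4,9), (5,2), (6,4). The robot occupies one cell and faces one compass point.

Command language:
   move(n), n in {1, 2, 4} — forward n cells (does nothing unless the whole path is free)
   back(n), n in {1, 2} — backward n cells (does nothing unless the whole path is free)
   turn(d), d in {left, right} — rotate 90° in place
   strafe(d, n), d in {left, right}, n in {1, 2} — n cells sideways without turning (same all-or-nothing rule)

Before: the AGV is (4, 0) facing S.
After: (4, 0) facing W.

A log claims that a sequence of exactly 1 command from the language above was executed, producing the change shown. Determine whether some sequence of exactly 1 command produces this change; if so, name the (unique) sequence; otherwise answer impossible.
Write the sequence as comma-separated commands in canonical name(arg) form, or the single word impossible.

turn(right)

key: parked at (4,0) the whole time — nothing moves the robot
initial: (4, 0) facing S
t=1 turn(right) ⇒ (4, 0) facing W
uniquely the one of 11 1-step routes that fits.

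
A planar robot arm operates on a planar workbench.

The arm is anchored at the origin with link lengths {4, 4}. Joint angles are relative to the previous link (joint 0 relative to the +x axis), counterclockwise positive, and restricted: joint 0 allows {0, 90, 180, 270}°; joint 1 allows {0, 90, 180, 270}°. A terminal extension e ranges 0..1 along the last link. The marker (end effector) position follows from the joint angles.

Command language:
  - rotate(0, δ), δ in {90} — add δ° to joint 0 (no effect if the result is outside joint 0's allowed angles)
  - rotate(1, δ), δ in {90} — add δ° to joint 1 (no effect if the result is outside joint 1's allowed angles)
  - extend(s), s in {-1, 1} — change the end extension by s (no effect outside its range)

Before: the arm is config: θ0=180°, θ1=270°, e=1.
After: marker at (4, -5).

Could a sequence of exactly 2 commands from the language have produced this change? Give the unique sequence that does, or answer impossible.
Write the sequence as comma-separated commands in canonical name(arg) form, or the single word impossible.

start: config: θ0=180°, θ1=270°, e=1
step 1 (rotate(0, 90)): config: θ0=270°, θ1=270°, e=1
step 2 (rotate(0, 90)): config: θ0=0°, θ1=270°, e=1
no rival 2-sequence matches.

rotate(0, 90), rotate(0, 90)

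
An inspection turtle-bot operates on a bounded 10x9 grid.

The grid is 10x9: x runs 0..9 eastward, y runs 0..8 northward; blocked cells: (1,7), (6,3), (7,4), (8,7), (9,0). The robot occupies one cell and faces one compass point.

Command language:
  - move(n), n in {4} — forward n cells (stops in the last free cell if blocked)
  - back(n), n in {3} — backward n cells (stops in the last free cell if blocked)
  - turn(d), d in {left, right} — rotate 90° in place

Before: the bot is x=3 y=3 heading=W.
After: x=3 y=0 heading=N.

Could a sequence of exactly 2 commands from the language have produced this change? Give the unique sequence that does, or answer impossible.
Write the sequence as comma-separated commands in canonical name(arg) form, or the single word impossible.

key: running back(3) before turn(right) would end elsewhere — order is forced
initial: x=3 y=3 heading=W
[1] after turn(right): x=3 y=3 heading=N
[2] after back(3): x=3 y=0 heading=N
uniquely the one of 16 2-step routes that fits.

turn(right), back(3)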